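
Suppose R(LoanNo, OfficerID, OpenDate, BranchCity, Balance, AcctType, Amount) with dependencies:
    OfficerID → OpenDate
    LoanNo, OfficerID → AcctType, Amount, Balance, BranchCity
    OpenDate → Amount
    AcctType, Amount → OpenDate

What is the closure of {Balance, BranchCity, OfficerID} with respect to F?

Start with {Balance, BranchCity, OfficerID}.
OfficerID → OpenDate applies; add {OpenDate} → now {Balance, BranchCity, OfficerID, OpenDate}.
OpenDate → Amount applies; add {Amount} → now {Amount, Balance, BranchCity, OfficerID, OpenDate}.
No further FD applies.

{Amount, Balance, BranchCity, OfficerID, OpenDate}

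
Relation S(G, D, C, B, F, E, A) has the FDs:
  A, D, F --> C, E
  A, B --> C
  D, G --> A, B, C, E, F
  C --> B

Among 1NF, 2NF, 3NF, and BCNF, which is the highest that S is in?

Candidate key: {D, G}. Prime attributes: {D, G}.
A, D, F --> C, E: {A, D, F}⁺ = {A, B, C, D, E, F}, which is not all of the attributes, so the left side is not a superkey — BCNF is violated.
A, D, F --> C, E determines the non-prime attributes {C, E} from a non-superkey — 3NF is violated.
Checking every proper subset of each key, none determines a non-prime attribute — 2NF is satisfied.

2NF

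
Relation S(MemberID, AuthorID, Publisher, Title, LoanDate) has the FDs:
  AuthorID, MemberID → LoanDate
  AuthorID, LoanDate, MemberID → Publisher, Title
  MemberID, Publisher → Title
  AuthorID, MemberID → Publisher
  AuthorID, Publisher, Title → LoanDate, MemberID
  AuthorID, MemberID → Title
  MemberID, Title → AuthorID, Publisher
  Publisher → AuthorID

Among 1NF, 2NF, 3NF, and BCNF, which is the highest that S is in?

Candidate keys: {AuthorID, MemberID}, {MemberID, Publisher}, {MemberID, Title}, {Publisher, Title}. Prime attributes: {AuthorID, MemberID, Publisher, Title}.
Publisher → AuthorID breaks BCNF: {Publisher}⁺ = {AuthorID, Publisher}, so {Publisher} is not a superkey.
But every attribute on its right side ({AuthorID}) is prime, and the same holds for every other non-superkey FD, so 3NF still holds.

3NF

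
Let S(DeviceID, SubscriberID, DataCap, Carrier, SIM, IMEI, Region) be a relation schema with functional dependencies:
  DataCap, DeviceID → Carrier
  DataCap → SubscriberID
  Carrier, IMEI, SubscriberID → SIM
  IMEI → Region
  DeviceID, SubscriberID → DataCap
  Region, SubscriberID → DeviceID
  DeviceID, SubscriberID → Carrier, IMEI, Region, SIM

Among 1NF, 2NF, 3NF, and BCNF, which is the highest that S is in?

3NF

Candidate keys: {DataCap, DeviceID}, {DataCap, IMEI}, {DataCap, Region}, {DeviceID, SubscriberID}, {IMEI, SubscriberID}, {Region, SubscriberID}. Prime attributes: {DataCap, DeviceID, IMEI, Region, SubscriberID}.
DataCap → SubscriberID breaks BCNF: {DataCap}⁺ = {DataCap, SubscriberID}, so {DataCap} is not a superkey.
Its right-hand attributes {SubscriberID} are all prime, as are those of every other non-superkey FD — the relation is in 3NF.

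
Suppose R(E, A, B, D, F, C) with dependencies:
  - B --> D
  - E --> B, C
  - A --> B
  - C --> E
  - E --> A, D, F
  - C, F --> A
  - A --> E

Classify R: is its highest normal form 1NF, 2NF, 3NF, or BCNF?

2NF

Candidate keys: {A}, {C}, {E}. Prime attributes: {A, C, E}.
For B --> D we have {B}⁺ = {B, D}; {B} is not a superkey, so BCNF fails.
Because {D} is non-prime and the left side of B --> D is not a superkey, the relation is not in 3NF.
With only single-attribute keys there can be no partial dependency, so 2NF holds.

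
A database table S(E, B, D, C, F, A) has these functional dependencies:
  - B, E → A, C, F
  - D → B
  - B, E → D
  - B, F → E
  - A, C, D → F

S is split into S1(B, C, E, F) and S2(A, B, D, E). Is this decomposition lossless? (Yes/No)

Yes

Common attributes: {B, E}; their closure is {A, B, C, D, E, F}.
S1 is contained in that closure, so S1 ∩ S2 → S1 holds and the join is lossless.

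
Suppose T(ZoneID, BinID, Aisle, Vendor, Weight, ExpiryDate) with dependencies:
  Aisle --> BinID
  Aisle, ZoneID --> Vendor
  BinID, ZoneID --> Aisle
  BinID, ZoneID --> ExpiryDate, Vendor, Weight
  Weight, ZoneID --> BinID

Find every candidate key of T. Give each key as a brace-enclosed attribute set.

{Aisle, ZoneID}, {BinID, ZoneID}, {Weight, ZoneID}

{ZoneID} never appears on the right of any FD, so every key must include it.
{Aisle, ZoneID}⁺ = {Aisle, BinID, ExpiryDate, Vendor, Weight, ZoneID} — all of the relation — so {Aisle, ZoneID} is a candidate key.
{BinID, ZoneID}⁺ = {Aisle, BinID, ExpiryDate, Vendor, Weight, ZoneID} — all of the relation — so {BinID, ZoneID} is a candidate key.
{Weight, ZoneID}⁺ = {Aisle, BinID, ExpiryDate, Vendor, Weight, ZoneID} — all of the relation — so {Weight, ZoneID} is a candidate key.
No proper subset of any of these is a key, and no other minimal superkey exists.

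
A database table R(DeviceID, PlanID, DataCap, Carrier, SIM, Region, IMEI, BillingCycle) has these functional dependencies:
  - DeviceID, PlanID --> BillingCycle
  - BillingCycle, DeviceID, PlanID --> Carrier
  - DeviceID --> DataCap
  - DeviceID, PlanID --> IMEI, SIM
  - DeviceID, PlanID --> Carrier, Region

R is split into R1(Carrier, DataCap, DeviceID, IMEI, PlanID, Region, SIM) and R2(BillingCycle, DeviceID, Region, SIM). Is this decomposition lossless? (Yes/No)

No

R1 ∩ R2 = {DeviceID, Region, SIM}; its closure under F is {DataCap, DeviceID, Region, SIM}.
Neither R1 nor R2 is contained in that closure, so the decomposition is lossy.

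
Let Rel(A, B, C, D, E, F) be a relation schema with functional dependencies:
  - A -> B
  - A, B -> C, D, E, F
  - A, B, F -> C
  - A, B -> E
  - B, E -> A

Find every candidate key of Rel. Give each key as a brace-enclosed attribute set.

{A}, {B, E}

{A}⁺ = {A, B, C, D, E, F} — all of the relation — so {A} is a candidate key.
{B, E}⁺ = {A, B, C, D, E, F} — all of the relation — so {B, E} is a candidate key.
No proper subset of any of these is a key, and no other minimal superkey exists.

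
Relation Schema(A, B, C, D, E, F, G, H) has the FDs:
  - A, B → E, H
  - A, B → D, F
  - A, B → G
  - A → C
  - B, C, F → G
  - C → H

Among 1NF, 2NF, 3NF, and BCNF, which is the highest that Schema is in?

Candidate key: {A, B}. Prime attributes: {A, B}.
A → C: {A}⁺ = {A, C, H}, which is not all of the attributes, so the left side is not a superkey — BCNF is violated.
A → C has non-prime {C} on the right and a non-superkey on the left, so 3NF fails.
The proper key subset {A} of {A, B} determines non-prime {C, H}, so the relation is not even in 2NF.

1NF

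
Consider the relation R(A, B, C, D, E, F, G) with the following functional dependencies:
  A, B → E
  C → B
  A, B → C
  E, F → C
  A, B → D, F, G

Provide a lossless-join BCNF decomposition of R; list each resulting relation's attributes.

Candidate keys of the original relation: {A, B}, {A, C}, {A, E, F}.
{A, B, C, D, E, F, G}: {C} determines {B, C} here but is not a superkey — split on C → B, giving {B, C} and {A, C, D, E, F, G}.
{B, C} is in BCNF.
{A, C, D, E, F, G}: {E, F} determines {C, E, F} here but is not a superkey — split on E, F → C, giving {C, E, F} and {A, D, E, F, G}.
{C, E, F} is in BCNF.
{A, D, E, F, G} is in BCNF.

{A, D, E, F, G}; {B, C}; {C, E, F}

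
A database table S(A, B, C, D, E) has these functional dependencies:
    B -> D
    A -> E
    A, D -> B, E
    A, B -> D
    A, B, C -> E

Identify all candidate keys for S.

{A, B, C}, {A, C, D}

Attributes never on any right-hand side: {A, C} — every candidate key must contain all of them.
{A, B, C}⁺ = {A, B, C, D, E} — all of the relation — so {A, B, C} is a candidate key.
{A, C, D}⁺ = {A, B, C, D, E} — all of the relation — so {A, C, D} is a candidate key.
Any other superkey properly contains one of these, so there are no further candidate keys.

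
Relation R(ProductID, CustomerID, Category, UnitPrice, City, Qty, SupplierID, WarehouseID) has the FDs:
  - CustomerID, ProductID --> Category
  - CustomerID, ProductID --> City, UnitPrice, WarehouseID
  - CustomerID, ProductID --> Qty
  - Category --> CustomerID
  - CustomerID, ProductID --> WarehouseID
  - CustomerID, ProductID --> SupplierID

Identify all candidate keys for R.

No FD produces {ProductID}, so it must be in every candidate key.
{Category, ProductID}⁺ = {Category, City, CustomerID, ProductID, Qty, SupplierID, UnitPrice, WarehouseID}, which is every attribute, so {Category, ProductID} is a candidate key.
{CustomerID, ProductID}⁺ = {Category, City, CustomerID, ProductID, Qty, SupplierID, UnitPrice, WarehouseID}, which is every attribute, so {CustomerID, ProductID} is a candidate key.
Any other superkey properly contains one of these, so there are no further candidate keys.

{Category, ProductID}, {CustomerID, ProductID}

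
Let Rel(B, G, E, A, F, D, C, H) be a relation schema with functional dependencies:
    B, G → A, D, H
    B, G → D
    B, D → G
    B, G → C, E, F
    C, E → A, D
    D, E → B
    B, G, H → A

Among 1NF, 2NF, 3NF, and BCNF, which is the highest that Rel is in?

Candidate keys: {B, D}, {B, G}, {C, E}, {D, E}. Prime attributes: {B, C, D, E, G}.
The left-hand side of every FD is a superkey, so BCNF is satisfied.

BCNF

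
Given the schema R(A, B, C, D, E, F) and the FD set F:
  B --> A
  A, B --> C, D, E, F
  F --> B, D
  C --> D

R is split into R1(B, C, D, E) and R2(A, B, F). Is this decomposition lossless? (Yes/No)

The shared attributes are {B} and {B}⁺ = {A, B, C, D, E, F}.
R1 is contained in that closure, so R1 ∩ R2 --> R1 holds and the join is lossless.

Yes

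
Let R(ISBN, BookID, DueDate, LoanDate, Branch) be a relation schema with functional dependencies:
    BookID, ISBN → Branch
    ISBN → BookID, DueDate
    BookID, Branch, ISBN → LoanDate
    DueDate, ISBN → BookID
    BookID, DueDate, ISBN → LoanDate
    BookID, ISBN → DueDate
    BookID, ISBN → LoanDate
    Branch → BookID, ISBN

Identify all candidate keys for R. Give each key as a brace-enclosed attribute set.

{Branch} is a candidate key since {Branch}⁺ = {BookID, Branch, DueDate, ISBN, LoanDate} covers every attribute.
{ISBN} is a candidate key since {ISBN}⁺ = {BookID, Branch, DueDate, ISBN, LoanDate} covers every attribute.
Any other superkey properly contains one of these, so there are no further candidate keys.

{Branch}, {ISBN}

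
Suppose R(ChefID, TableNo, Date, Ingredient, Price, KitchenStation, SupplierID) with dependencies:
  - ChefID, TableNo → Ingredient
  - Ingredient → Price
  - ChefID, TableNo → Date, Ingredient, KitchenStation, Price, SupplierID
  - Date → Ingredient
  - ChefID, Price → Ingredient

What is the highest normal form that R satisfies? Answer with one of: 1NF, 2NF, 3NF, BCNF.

Candidate key: {ChefID, TableNo}. Prime attributes: {ChefID, TableNo}.
Ingredient → Price: {Ingredient}⁺ = {Ingredient, Price}, which is not all of the attributes, so the left side is not a superkey — BCNF is violated.
Ingredient → Price has non-prime {Price} on the right and a non-superkey on the left, so 3NF fails.
Checking every proper subset of each key, none determines a non-prime attribute — 2NF is satisfied.

2NF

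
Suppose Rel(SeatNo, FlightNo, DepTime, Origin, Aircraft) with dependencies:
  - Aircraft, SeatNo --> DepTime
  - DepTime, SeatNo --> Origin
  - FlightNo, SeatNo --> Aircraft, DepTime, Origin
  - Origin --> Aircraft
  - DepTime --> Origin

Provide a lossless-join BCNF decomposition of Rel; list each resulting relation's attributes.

{Aircraft, FlightNo, SeatNo}; {Aircraft, Origin}; {DepTime, Origin}; {DepTime, SeatNo}

Candidate key of the original relation: {FlightNo, SeatNo}.
Within {Aircraft, DepTime, FlightNo, Origin, SeatNo}: {Aircraft, SeatNo}⁺ ∩ {Aircraft, DepTime, FlightNo, Origin, SeatNo} = {Aircraft, DepTime, Origin, SeatNo}, not the whole set, so Aircraft, SeatNo --> DepTime, Origin violates BCNF; decompose into {Aircraft, DepTime, Origin, SeatNo} and {Aircraft, FlightNo, SeatNo}.
Within {Aircraft, DepTime, Origin, SeatNo}: {Origin}⁺ ∩ {Aircraft, DepTime, Origin, SeatNo} = {Aircraft, Origin}, not the whole set, so Origin --> Aircraft violates BCNF; decompose into {Aircraft, Origin} and {DepTime, Origin, SeatNo}.
{Aircraft, Origin} has no BCNF violation.
Within {DepTime, Origin, SeatNo}: {DepTime}⁺ ∩ {DepTime, Origin, SeatNo} = {DepTime, Origin}, not the whole set, so DepTime --> Origin violates BCNF; decompose into {DepTime, Origin} and {DepTime, SeatNo}.
{DepTime, Origin} has no BCNF violation.
{DepTime, SeatNo} has no BCNF violation.
{Aircraft, FlightNo, SeatNo} has no BCNF violation.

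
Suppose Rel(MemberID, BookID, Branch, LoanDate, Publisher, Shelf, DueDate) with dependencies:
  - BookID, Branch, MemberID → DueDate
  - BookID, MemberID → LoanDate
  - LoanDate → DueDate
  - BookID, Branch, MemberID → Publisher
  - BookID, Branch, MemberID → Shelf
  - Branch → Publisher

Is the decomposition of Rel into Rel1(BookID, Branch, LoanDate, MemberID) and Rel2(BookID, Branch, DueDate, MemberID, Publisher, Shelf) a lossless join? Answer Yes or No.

Yes

Rel1 ∩ Rel2 = {BookID, Branch, MemberID}; its closure under F is {BookID, Branch, DueDate, LoanDate, MemberID, Publisher, Shelf}.
This includes all of Rel1, so the common attributes are a superkey of Rel1 — the join is lossless.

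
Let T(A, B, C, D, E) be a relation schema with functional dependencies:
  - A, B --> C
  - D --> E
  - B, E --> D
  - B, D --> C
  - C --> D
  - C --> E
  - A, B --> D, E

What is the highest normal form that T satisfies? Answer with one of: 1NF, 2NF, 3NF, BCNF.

2NF

Candidate key: {A, B}. Prime attributes: {A, B}.
For D --> E we have {D}⁺ = {D, E}; {D} is not a superkey, so BCNF fails.
D --> E determines the non-prime attribute {E} from a non-superkey — 3NF is violated.
No non-prime attribute depends on a proper subset of any candidate key, so 2NF holds.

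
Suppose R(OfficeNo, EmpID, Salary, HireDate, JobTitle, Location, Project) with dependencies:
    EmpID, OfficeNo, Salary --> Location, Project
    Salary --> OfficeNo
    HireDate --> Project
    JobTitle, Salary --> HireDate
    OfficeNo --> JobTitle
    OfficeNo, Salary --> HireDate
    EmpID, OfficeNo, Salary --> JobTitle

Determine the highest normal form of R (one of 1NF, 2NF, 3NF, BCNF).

1NF

Candidate key: {EmpID, Salary}. Prime attributes: {EmpID, Salary}.
For Salary --> OfficeNo we have {Salary}⁺ = {HireDate, JobTitle, OfficeNo, Project, Salary}; {Salary} is not a superkey, so BCNF fails.
Salary --> OfficeNo has non-prime {OfficeNo} on the right and a non-superkey on the left, so 3NF fails.
Since {Salary} ⊂ {EmpID, Salary} and {Salary}⁺ ⊇ {HireDate, JobTitle, OfficeNo, Project} with {HireDate, JobTitle, OfficeNo, Project} non-prime, there is a partial dependency; 2NF fails.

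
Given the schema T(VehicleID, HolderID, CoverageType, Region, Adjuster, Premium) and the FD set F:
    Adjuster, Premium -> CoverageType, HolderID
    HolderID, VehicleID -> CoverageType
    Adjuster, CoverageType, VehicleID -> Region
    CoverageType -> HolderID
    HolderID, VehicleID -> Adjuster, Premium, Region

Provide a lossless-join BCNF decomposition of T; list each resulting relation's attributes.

Candidate keys of the original relation: {Adjuster, Premium, VehicleID}, {CoverageType, VehicleID}, {HolderID, VehicleID}.
Within {Adjuster, CoverageType, HolderID, Premium, Region, VehicleID}: {Adjuster, Premium}⁺ ∩ {Adjuster, CoverageType, HolderID, Premium, Region, VehicleID} = {Adjuster, CoverageType, HolderID, Premium}, not the whole set, so Adjuster, Premium -> CoverageType, HolderID violates BCNF; decompose into {Adjuster, CoverageType, HolderID, Premium} and {Adjuster, Premium, Region, VehicleID}.
Within {Adjuster, CoverageType, HolderID, Premium}: {CoverageType}⁺ ∩ {Adjuster, CoverageType, HolderID, Premium} = {CoverageType, HolderID}, not the whole set, so CoverageType -> HolderID violates BCNF; decompose into {CoverageType, HolderID} and {Adjuster, CoverageType, Premium}.
{CoverageType, HolderID}: every determinant is a superkey — BCNF.
{Adjuster, CoverageType, Premium}: every determinant is a superkey — BCNF.
{Adjuster, Premium, Region, VehicleID}: every determinant is a superkey — BCNF.

{Adjuster, CoverageType, Premium}; {Adjuster, Premium, Region, VehicleID}; {CoverageType, HolderID}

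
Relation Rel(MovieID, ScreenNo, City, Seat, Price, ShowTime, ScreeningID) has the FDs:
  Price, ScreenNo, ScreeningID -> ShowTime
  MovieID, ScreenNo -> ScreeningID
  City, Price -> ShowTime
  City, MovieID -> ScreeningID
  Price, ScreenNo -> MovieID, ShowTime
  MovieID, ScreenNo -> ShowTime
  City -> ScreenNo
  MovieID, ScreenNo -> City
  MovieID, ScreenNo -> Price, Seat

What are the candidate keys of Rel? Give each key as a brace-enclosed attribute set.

{City, MovieID}⁺ = {City, MovieID, Price, ScreenNo, ScreeningID, Seat, ShowTime} — all of the relation — so {City, MovieID} is a candidate key.
{City, Price}⁺ = {City, MovieID, Price, ScreenNo, ScreeningID, Seat, ShowTime} — all of the relation — so {City, Price} is a candidate key.
{MovieID, ScreenNo}⁺ = {City, MovieID, Price, ScreenNo, ScreeningID, Seat, ShowTime} — all of the relation — so {MovieID, ScreenNo} is a candidate key.
{Price, ScreenNo}⁺ = {City, MovieID, Price, ScreenNo, ScreeningID, Seat, ShowTime} — all of the relation — so {Price, ScreenNo} is a candidate key.
No proper subset of any of these is a key, and no other minimal superkey exists.

{City, MovieID}, {City, Price}, {MovieID, ScreenNo}, {Price, ScreenNo}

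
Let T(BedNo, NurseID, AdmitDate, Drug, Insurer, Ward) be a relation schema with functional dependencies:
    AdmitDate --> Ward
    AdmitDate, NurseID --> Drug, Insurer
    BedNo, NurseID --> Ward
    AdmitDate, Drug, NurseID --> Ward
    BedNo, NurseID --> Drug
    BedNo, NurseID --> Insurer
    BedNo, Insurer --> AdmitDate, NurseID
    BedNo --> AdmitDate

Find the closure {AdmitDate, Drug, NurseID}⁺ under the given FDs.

Start with {AdmitDate, Drug, NurseID}.
AdmitDate --> Ward applies; add {Ward} → now {AdmitDate, Drug, NurseID, Ward}.
AdmitDate, NurseID --> Drug, Insurer applies; add {Insurer} → now {AdmitDate, Drug, Insurer, NurseID, Ward}.
No further FD applies.

{AdmitDate, Drug, Insurer, NurseID, Ward}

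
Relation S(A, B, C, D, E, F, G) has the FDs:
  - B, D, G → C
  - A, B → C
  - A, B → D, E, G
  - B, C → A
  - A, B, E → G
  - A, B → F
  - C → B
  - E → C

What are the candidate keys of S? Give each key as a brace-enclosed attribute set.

{C}⁺ = {A, B, C, D, E, F, G} — all of the relation — so {C} is a candidate key.
{E}⁺ = {A, B, C, D, E, F, G} — all of the relation — so {E} is a candidate key.
{A, B}⁺ = {A, B, C, D, E, F, G} — all of the relation — so {A, B} is a candidate key.
{B, D, G}⁺ = {A, B, C, D, E, F, G} — all of the relation — so {B, D, G} is a candidate key.
These are minimal and exhaustive — every other superkey contains one of them.

{A, B}, {B, D, G}, {C}, {E}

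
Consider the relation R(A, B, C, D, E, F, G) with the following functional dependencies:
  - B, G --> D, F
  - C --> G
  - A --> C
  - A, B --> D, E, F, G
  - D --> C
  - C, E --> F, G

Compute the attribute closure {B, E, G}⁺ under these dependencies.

{B, C, D, E, F, G}

Start with {B, E, G}.
B, G --> D, F applies; add {D, F} → now {B, D, E, F, G}.
D --> C applies; add {C} → now {B, C, D, E, F, G}.
No further FD applies.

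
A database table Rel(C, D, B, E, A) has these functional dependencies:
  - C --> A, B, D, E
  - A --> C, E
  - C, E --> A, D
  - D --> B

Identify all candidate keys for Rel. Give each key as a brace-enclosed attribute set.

{A} is a candidate key since {A}⁺ = {A, B, C, D, E} covers every attribute.
{C} is a candidate key since {C}⁺ = {A, B, C, D, E} covers every attribute.
No proper subset of any of these is a key, and no other minimal superkey exists.

{A}, {C}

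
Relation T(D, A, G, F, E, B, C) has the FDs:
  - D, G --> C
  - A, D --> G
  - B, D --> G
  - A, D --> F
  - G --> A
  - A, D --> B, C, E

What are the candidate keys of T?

{D} never appears on the right of any FD, so every key must include it.
{A, D}⁺ = {A, B, C, D, E, F, G}, which is every attribute, so {A, D} is a candidate key.
{B, D}⁺ = {A, B, C, D, E, F, G}, which is every attribute, so {B, D} is a candidate key.
{D, G}⁺ = {A, B, C, D, E, F, G}, which is every attribute, so {D, G} is a candidate key.
These are minimal and exhaustive — every other superkey contains one of them.

{A, D}, {B, D}, {D, G}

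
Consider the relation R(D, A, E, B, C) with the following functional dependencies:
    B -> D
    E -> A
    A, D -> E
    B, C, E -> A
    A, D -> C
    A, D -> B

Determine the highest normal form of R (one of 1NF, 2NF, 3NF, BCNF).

Candidate keys: {A, B}, {A, D}, {B, E}, {D, E}. Prime attributes: {A, B, D, E}.
B -> D breaks BCNF: {B}⁺ = {B, D}, so {B} is not a superkey.
Its right-hand attributes {D} are all prime, as are those of every other non-superkey FD — the relation is in 3NF.

3NF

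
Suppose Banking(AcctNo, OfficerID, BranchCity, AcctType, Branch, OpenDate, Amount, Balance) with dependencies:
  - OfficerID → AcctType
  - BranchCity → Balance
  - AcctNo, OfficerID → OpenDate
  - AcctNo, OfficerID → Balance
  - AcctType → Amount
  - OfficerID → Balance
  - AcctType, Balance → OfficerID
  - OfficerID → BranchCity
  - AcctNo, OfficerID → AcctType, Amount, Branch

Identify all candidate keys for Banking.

{AcctNo, AcctType, Balance}, {AcctNo, AcctType, BranchCity}, {AcctNo, OfficerID}

{AcctNo} never appears on the right of any FD, so every key must include it.
{AcctNo, OfficerID}⁺ = {AcctNo, AcctType, Amount, Balance, Branch, BranchCity, OfficerID, OpenDate}, which is every attribute, so {AcctNo, OfficerID} is a candidate key.
{AcctNo, AcctType, Balance}⁺ = {AcctNo, AcctType, Amount, Balance, Branch, BranchCity, OfficerID, OpenDate}, which is every attribute, so {AcctNo, AcctType, Balance} is a candidate key.
{AcctNo, AcctType, BranchCity}⁺ = {AcctNo, AcctType, Amount, Balance, Branch, BranchCity, OfficerID, OpenDate}, which is every attribute, so {AcctNo, AcctType, BranchCity} is a candidate key.
No proper subset of any of these is a key, and no other minimal superkey exists.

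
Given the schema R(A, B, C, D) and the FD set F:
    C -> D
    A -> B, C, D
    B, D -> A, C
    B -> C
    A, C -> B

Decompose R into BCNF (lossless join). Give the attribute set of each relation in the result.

{A, B, C}; {C, D}

Candidate keys of the original relation: {A}, {B}.
{A, B, C, D}: {C} determines {C, D} here but is not a superkey — split on C -> D, giving {C, D} and {A, B, C}.
{C, D} has no BCNF violation.
{A, B, C} has no BCNF violation.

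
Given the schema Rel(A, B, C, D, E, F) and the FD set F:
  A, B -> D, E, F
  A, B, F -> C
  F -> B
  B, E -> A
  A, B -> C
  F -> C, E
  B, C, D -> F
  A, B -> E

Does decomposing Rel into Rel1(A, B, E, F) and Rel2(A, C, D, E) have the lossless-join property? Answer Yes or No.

No

Rel1 ∩ Rel2 = {A, E}; its closure under F is {A, E}.
Neither Rel1 nor Rel2 is contained in that closure, so the decomposition is lossy.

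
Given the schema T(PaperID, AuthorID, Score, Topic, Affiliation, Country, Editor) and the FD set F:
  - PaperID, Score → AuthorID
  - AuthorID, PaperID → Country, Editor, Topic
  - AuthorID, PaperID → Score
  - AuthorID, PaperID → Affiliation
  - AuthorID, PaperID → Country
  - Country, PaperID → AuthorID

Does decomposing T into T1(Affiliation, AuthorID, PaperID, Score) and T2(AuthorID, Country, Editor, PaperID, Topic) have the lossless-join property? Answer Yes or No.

Yes

The shared attributes are {AuthorID, PaperID} and {AuthorID, PaperID}⁺ = {Affiliation, AuthorID, Country, Editor, PaperID, Score, Topic}.
Since T1 ⊆ {Affiliation, AuthorID, Country, Editor, PaperID, Score, Topic}, the intersection is a superkey of T1; the decomposition is lossless.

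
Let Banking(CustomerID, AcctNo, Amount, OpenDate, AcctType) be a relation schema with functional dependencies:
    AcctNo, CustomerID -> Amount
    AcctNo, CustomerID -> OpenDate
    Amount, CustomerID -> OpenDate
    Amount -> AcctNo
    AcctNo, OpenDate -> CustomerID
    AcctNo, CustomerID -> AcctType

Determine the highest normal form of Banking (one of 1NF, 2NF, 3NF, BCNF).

3NF

Candidate keys: {AcctNo, CustomerID}, {AcctNo, OpenDate}, {Amount, CustomerID}, {Amount, OpenDate}. Prime attributes: {AcctNo, Amount, CustomerID, OpenDate}.
Amount -> AcctNo breaks BCNF: {Amount}⁺ = {AcctNo, Amount}, so {Amount} is not a superkey.
Since {AcctNo} ⊆ prime attributes and every other non-superkey FD also has a prime right side, the schema is in 3NF.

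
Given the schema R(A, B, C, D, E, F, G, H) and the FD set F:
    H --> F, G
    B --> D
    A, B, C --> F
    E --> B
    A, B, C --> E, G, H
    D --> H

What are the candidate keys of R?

No FD produces {A, C}, so they must be in every candidate key.
Closure of {A, B, C} is {A, B, C, D, E, F, G, H}, the whole schema; {A, B, C} is a candidate key.
Closure of {A, C, E} is {A, B, C, D, E, F, G, H}, the whole schema; {A, C, E} is a candidate key.
No proper subset of any of these is a key, and no other minimal superkey exists.

{A, B, C}, {A, C, E}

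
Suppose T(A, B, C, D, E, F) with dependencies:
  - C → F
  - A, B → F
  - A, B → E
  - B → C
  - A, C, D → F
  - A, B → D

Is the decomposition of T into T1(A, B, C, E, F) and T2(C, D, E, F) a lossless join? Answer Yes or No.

No

Common attributes: {C, E, F}; their closure is {C, E, F}.
T1 ⊄ {C, E, F} and T2 ⊄ {C, E, F}, so the split is lossy.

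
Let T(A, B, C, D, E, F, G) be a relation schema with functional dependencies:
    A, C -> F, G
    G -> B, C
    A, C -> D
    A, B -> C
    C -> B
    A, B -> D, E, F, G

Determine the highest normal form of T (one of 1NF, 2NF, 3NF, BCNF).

Candidate keys: {A, B}, {A, C}, {A, G}. Prime attributes: {A, B, C, G}.
G -> B, C breaks BCNF: {G}⁺ = {B, C, G}, so {G} is not a superkey.
But every attribute on its right side ({B, C}) is prime, and the same holds for every other non-superkey FD, so 3NF still holds.

3NF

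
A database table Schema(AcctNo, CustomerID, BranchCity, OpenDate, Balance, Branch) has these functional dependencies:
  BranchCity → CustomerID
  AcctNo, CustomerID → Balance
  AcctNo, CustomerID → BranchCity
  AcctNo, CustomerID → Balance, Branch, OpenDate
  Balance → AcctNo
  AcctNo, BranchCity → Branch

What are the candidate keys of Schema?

{AcctNo, BranchCity}⁺ = {AcctNo, Balance, Branch, BranchCity, CustomerID, OpenDate} — all of the relation — so {AcctNo, BranchCity} is a candidate key.
{AcctNo, CustomerID}⁺ = {AcctNo, Balance, Branch, BranchCity, CustomerID, OpenDate} — all of the relation — so {AcctNo, CustomerID} is a candidate key.
{Balance, BranchCity}⁺ = {AcctNo, Balance, Branch, BranchCity, CustomerID, OpenDate} — all of the relation — so {Balance, BranchCity} is a candidate key.
{Balance, CustomerID}⁺ = {AcctNo, Balance, Branch, BranchCity, CustomerID, OpenDate} — all of the relation — so {Balance, CustomerID} is a candidate key.
These are minimal and exhaustive — every other superkey contains one of them.

{AcctNo, BranchCity}, {AcctNo, CustomerID}, {Balance, BranchCity}, {Balance, CustomerID}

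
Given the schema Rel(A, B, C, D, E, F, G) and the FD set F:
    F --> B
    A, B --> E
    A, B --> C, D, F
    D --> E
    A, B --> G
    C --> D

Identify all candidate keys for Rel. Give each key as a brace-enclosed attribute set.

{A} never appears on the right of any FD, so every key must include it.
{A, B}⁺ = {A, B, C, D, E, F, G}, which is every attribute, so {A, B} is a candidate key.
{A, F}⁺ = {A, B, C, D, E, F, G}, which is every attribute, so {A, F} is a candidate key.
No proper subset of any of these is a key, and no other minimal superkey exists.

{A, B}, {A, F}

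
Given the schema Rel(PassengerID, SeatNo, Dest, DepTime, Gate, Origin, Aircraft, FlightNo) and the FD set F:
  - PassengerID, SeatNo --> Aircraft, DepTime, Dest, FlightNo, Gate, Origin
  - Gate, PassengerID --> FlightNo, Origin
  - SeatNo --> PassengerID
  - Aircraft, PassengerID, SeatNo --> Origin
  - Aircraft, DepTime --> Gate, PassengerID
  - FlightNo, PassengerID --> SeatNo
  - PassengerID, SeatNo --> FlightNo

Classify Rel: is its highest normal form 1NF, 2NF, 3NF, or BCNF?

BCNF

Candidate keys: {Aircraft, DepTime}, {FlightNo, PassengerID}, {Gate, PassengerID}, {SeatNo}. Prime attributes: {Aircraft, DepTime, FlightNo, Gate, PassengerID, SeatNo}.
Each dependency's left side is a superkey — BCNF holds.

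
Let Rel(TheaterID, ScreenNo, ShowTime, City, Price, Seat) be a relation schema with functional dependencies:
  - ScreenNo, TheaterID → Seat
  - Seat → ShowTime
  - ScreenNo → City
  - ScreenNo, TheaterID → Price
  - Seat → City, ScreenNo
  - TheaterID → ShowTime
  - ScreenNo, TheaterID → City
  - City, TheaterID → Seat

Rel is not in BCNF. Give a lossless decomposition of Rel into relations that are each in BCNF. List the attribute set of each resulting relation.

Candidate keys of the original relation: {City, TheaterID}, {ScreenNo, TheaterID}, {Seat, TheaterID}.
Within {City, Price, ScreenNo, Seat, ShowTime, TheaterID}: {Seat}⁺ ∩ {City, Price, ScreenNo, Seat, ShowTime, TheaterID} = {City, ScreenNo, Seat, ShowTime}, not the whole set, so Seat → City, ScreenNo, ShowTime violates BCNF; decompose into {City, ScreenNo, Seat, ShowTime} and {Price, Seat, TheaterID}.
Within {City, ScreenNo, Seat, ShowTime}: {ScreenNo}⁺ ∩ {City, ScreenNo, Seat, ShowTime} = {City, ScreenNo}, not the whole set, so ScreenNo → City violates BCNF; decompose into {City, ScreenNo} and {ScreenNo, Seat, ShowTime}.
{City, ScreenNo} is in BCNF.
{ScreenNo, Seat, ShowTime} is in BCNF.
{Price, Seat, TheaterID} is in BCNF.

{City, ScreenNo}; {Price, Seat, TheaterID}; {ScreenNo, Seat, ShowTime}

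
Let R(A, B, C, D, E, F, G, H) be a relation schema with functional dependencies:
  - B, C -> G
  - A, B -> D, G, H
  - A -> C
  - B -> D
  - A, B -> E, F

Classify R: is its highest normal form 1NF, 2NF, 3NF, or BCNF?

1NF

Candidate key: {A, B}. Prime attributes: {A, B}.
B, C -> G: {B, C}⁺ = {B, C, D, G}, which is not all of the attributes, so the left side is not a superkey — BCNF is violated.
B, C -> G determines the non-prime attribute {G} from a non-superkey — 3NF is violated.
Since {A} ⊂ {A, B} and {A}⁺ ⊇ {C} with {C} non-prime, there is a partial dependency; 2NF fails.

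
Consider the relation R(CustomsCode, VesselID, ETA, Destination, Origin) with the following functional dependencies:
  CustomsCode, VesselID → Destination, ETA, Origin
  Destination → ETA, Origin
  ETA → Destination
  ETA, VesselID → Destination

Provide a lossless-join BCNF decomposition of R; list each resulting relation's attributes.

{CustomsCode, Destination, VesselID}; {Destination, ETA, Origin}

Candidate key of the original relation: {CustomsCode, VesselID}.
{CustomsCode, Destination, ETA, Origin, VesselID}: {Destination} determines {Destination, ETA, Origin} here but is not a superkey — split on Destination → ETA, Origin, giving {Destination, ETA, Origin} and {CustomsCode, Destination, VesselID}.
{Destination, ETA, Origin} has no BCNF violation.
{CustomsCode, Destination, VesselID} has no BCNF violation.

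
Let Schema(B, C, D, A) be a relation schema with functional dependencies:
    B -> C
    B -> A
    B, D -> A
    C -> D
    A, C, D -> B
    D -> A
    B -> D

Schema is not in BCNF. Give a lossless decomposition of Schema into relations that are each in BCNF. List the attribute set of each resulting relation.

{A, D}; {B, C, D}

Candidate keys of the original relation: {B}, {C}.
{A, B, C, D}: {D} determines {A, D} here but is not a superkey — split on D -> A, giving {A, D} and {B, C, D}.
{A, D}: every determinant is a superkey — BCNF.
{B, C, D}: every determinant is a superkey — BCNF.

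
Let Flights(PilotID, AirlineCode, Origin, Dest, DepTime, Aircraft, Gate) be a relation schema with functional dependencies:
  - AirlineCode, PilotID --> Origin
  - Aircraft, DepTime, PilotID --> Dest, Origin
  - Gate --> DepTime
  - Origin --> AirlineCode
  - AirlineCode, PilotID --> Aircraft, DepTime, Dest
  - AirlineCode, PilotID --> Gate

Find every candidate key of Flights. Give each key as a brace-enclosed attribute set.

{Aircraft, DepTime, PilotID}, {Aircraft, Gate, PilotID}, {AirlineCode, PilotID}, {Origin, PilotID}

{PilotID} never appears on the right of any FD, so every key must include it.
{AirlineCode, PilotID}⁺ = {Aircraft, AirlineCode, DepTime, Dest, Gate, Origin, PilotID}, which is every attribute, so {AirlineCode, PilotID} is a candidate key.
{Origin, PilotID}⁺ = {Aircraft, AirlineCode, DepTime, Dest, Gate, Origin, PilotID}, which is every attribute, so {Origin, PilotID} is a candidate key.
{Aircraft, DepTime, PilotID}⁺ = {Aircraft, AirlineCode, DepTime, Dest, Gate, Origin, PilotID}, which is every attribute, so {Aircraft, DepTime, PilotID} is a candidate key.
{Aircraft, Gate, PilotID}⁺ = {Aircraft, AirlineCode, DepTime, Dest, Gate, Origin, PilotID}, which is every attribute, so {Aircraft, Gate, PilotID} is a candidate key.
These are minimal and exhaustive — every other superkey contains one of them.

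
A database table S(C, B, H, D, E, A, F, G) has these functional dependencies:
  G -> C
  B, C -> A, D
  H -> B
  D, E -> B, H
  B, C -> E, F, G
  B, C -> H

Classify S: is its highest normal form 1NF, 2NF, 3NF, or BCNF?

Candidate keys: {B, C}, {B, G}, {C, D, E}, {C, H}, {D, E, G}, {G, H}. Prime attributes: {B, C, D, E, G, H}.
G -> C: {G}⁺ = {C, G}, which is not all of the attributes, so the left side is not a superkey — BCNF is violated.
Its right-hand attributes {C} are all prime, as are those of every other non-superkey FD — the relation is in 3NF.

3NF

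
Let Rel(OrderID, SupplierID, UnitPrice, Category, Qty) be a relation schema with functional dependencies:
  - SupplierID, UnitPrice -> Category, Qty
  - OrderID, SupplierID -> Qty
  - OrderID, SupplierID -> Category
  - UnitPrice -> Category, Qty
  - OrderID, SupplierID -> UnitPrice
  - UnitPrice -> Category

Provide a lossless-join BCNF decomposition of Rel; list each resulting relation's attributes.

{Category, Qty, UnitPrice}; {OrderID, SupplierID, UnitPrice}

Candidate key of the original relation: {OrderID, SupplierID}.
{Category, OrderID, Qty, SupplierID, UnitPrice}: {SupplierID, UnitPrice} determines {Category, Qty, SupplierID, UnitPrice} here but is not a superkey — split on SupplierID, UnitPrice -> Category, Qty, giving {Category, Qty, SupplierID, UnitPrice} and {OrderID, SupplierID, UnitPrice}.
{Category, Qty, SupplierID, UnitPrice}: {UnitPrice} determines {Category, Qty, UnitPrice} here but is not a superkey — split on UnitPrice -> Category, Qty, giving {Category, Qty, UnitPrice} and {SupplierID, UnitPrice}.
{Category, Qty, UnitPrice} has no BCNF violation.
{SupplierID, UnitPrice} has no BCNF violation.
{OrderID, SupplierID, UnitPrice} has no BCNF violation.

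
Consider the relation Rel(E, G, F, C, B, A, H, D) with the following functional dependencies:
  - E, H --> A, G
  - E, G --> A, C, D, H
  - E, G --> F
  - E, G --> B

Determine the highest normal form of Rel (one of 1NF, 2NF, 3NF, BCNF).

Candidate keys: {E, G}, {E, H}. Prime attributes: {E, G, H}.
Each dependency's left side is a superkey — BCNF holds.

BCNF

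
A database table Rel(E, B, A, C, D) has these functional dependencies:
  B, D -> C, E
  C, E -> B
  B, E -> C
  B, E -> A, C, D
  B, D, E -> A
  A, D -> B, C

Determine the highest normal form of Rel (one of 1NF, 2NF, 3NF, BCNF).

Candidate keys: {A, D}, {B, D}, {B, E}, {C, E}. Prime attributes: {A, B, C, D, E}.
Each dependency's left side is a superkey — BCNF holds.

BCNF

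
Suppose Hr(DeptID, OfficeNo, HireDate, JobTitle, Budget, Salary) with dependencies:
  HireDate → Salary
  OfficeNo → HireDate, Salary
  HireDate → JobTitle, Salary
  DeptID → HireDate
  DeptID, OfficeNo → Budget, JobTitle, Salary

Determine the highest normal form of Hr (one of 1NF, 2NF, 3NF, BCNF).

Candidate key: {DeptID, OfficeNo}. Prime attributes: {DeptID, OfficeNo}.
HireDate → Salary: {HireDate}⁺ = {HireDate, JobTitle, Salary}, which is not all of the attributes, so the left side is not a superkey — BCNF is violated.
HireDate → Salary determines the non-prime attribute {Salary} from a non-superkey — 3NF is violated.
Since {DeptID} ⊂ {DeptID, OfficeNo} and {DeptID}⁺ ⊇ {HireDate, JobTitle, Salary} with {HireDate, JobTitle, Salary} non-prime, there is a partial dependency; 2NF fails.

1NF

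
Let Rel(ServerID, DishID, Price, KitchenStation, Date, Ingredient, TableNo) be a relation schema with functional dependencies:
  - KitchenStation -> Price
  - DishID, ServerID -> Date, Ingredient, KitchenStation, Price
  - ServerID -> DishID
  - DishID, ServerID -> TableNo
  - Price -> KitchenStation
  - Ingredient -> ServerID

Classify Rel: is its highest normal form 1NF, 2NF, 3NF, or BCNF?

Candidate keys: {Ingredient}, {ServerID}. Prime attributes: {Ingredient, ServerID}.
KitchenStation -> Price breaks BCNF: {KitchenStation}⁺ = {KitchenStation, Price}, so {KitchenStation} is not a superkey.
KitchenStation -> Price determines the non-prime attribute {Price} from a non-superkey — 3NF is violated.
With only single-attribute keys there can be no partial dependency, so 2NF holds.

2NF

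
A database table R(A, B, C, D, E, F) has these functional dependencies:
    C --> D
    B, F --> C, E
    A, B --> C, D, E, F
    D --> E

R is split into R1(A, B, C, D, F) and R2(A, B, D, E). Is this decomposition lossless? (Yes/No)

R1 ∩ R2 = {A, B, D}; its closure under F is {A, B, C, D, E, F}.
This includes all of R1, so the common attributes are a superkey of R1 — the join is lossless.

Yes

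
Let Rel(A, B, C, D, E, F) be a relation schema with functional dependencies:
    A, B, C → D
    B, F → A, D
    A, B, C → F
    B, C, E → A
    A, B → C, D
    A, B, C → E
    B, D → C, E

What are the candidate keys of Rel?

Attributes never on any right-hand side: {B} — every candidate key must contain it.
{A, B}⁺ = {A, B, C, D, E, F} — all of the relation — so {A, B} is a candidate key.
{B, D}⁺ = {A, B, C, D, E, F} — all of the relation — so {B, D} is a candidate key.
{B, F}⁺ = {A, B, C, D, E, F} — all of the relation — so {B, F} is a candidate key.
{B, C, E}⁺ = {A, B, C, D, E, F} — all of the relation — so {B, C, E} is a candidate key.
These are minimal and exhaustive — every other superkey contains one of them.

{A, B}, {B, C, E}, {B, D}, {B, F}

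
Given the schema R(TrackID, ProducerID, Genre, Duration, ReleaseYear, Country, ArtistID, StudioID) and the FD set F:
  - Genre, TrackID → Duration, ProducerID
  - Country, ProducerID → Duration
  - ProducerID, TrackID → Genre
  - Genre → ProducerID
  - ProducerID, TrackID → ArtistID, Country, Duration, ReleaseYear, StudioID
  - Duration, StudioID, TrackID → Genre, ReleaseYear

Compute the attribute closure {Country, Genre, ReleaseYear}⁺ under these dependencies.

{Country, Duration, Genre, ProducerID, ReleaseYear}

Start with {Country, Genre, ReleaseYear}.
Genre → ProducerID applies; add {ProducerID} → now {Country, Genre, ProducerID, ReleaseYear}.
Country, ProducerID → Duration applies; add {Duration} → now {Country, Duration, Genre, ProducerID, ReleaseYear}.
No further FD applies.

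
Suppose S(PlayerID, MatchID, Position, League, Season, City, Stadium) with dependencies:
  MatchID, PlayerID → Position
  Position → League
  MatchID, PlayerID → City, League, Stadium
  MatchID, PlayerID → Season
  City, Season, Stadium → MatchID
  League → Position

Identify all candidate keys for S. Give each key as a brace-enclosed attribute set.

No FD produces {PlayerID}, so it must be in every candidate key.
Closure of {MatchID, PlayerID} is {City, League, MatchID, PlayerID, Position, Season, Stadium}, the whole schema; {MatchID, PlayerID} is a candidate key.
Closure of {City, PlayerID, Season, Stadium} is {City, League, MatchID, PlayerID, Position, Season, Stadium}, the whole schema; {City, PlayerID, Season, Stadium} is a candidate key.
Any other superkey properly contains one of these, so there are no further candidate keys.

{City, PlayerID, Season, Stadium}, {MatchID, PlayerID}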